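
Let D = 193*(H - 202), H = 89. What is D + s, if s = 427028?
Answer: 405219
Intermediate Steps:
D = -21809 (D = 193*(89 - 202) = 193*(-113) = -21809)
D + s = -21809 + 427028 = 405219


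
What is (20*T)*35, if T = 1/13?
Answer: 700/13 ≈ 53.846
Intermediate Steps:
T = 1/13 ≈ 0.076923
(20*T)*35 = (20*(1/13))*35 = (20/13)*35 = 700/13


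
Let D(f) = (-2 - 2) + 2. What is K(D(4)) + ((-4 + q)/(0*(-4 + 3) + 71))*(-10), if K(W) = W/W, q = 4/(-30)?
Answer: 337/213 ≈ 1.5822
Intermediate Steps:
q = -2/15 (q = 4*(-1/30) = -2/15 ≈ -0.13333)
D(f) = -2 (D(f) = -4 + 2 = -2)
K(W) = 1
K(D(4)) + ((-4 + q)/(0*(-4 + 3) + 71))*(-10) = 1 + ((-4 - 2/15)/(0*(-4 + 3) + 71))*(-10) = 1 - 62/(15*(0*(-1) + 71))*(-10) = 1 - 62/(15*(0 + 71))*(-10) = 1 - 62/15/71*(-10) = 1 - 62/15*1/71*(-10) = 1 - 62/1065*(-10) = 1 + 124/213 = 337/213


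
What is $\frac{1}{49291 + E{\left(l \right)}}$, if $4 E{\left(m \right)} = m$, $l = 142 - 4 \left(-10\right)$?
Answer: $\frac{2}{98673} \approx 2.0269 \cdot 10^{-5}$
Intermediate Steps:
$l = 182$ ($l = 142 - -40 = 142 + 40 = 182$)
$E{\left(m \right)} = \frac{m}{4}$
$\frac{1}{49291 + E{\left(l \right)}} = \frac{1}{49291 + \frac{1}{4} \cdot 182} = \frac{1}{49291 + \frac{91}{2}} = \frac{1}{\frac{98673}{2}} = \frac{2}{98673}$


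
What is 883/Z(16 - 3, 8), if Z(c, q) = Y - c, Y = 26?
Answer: 883/13 ≈ 67.923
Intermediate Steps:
Z(c, q) = 26 - c
883/Z(16 - 3, 8) = 883/(26 - (16 - 3)) = 883/(26 - 1*13) = 883/(26 - 13) = 883/13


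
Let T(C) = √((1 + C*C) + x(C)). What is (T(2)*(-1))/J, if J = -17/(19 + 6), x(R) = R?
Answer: 25*√7/17 ≈ 3.8908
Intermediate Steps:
T(C) = √(1 + C + C²) (T(C) = √((1 + C*C) + C) = √((1 + C²) + C) = √(1 + C + C²))
J = -17/25 ≈ -0.68000
(T(2)*(-1))/J = (√(1 + 2 + 2²)*(-1))/(-17/25) = (√(1 + 2 + 4)*(-1))*(-25/17) = (√7*(-1))*(-25/17) = -√7*(-25/17) = 25*√7/17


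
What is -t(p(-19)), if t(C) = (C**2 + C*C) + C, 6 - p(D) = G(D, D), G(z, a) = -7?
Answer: -351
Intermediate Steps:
p(D) = 13 (p(D) = 6 - 1*(-7) = 6 + 7 = 13)
t(C) = C + 2*C**2 (t(C) = (C**2 + C**2) + C = 2*C**2 + C = C + 2*C**2)
-t(p(-19)) = -13*(1 + 2*13) = -13*(1 + 26) = -13*27 = -1*351 = -351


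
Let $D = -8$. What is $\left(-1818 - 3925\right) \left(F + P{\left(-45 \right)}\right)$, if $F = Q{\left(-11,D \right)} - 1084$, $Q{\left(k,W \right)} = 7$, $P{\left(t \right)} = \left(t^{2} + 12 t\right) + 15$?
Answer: $-2429289$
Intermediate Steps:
$P{\left(t \right)} = 15 + t^{2} + 12 t$
$F = -1077$ ($F = 7 - 1084 = -1077$)
$\left(-1818 - 3925\right) \left(F + P{\left(-45 \right)}\right) = \left(-1818 - 3925\right) \left(-1077 + \left(15 + \left(-45\right)^{2} + 12 \left(-45\right)\right)\right) = - 5743 \left(-1077 + \left(15 + 2025 - 540\right)\right) = - 5743 \left(-1077 + 1500\right) = \left(-5743\right) 423 = -2429289$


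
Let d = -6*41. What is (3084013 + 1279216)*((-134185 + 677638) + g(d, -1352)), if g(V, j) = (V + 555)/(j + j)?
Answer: 493211553354699/208 ≈ 2.3712e+12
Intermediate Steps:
d = -246
g(V, j) = (555 + V)/(2*j) (g(V, j) = (555 + V)/((2*j)) = (555 + V)*(1/(2*j)) = (555 + V)/(2*j))
(3084013 + 1279216)*((-134185 + 677638) + g(d, -1352)) = (3084013 + 1279216)*((-134185 + 677638) + (½)*(555 - 246)/(-1352)) = 4363229*(543453 + (½)*(-1/1352)*309) = 4363229*(543453 - 309/2704) = 4363229*(1469496603/2704) = 493211553354699/208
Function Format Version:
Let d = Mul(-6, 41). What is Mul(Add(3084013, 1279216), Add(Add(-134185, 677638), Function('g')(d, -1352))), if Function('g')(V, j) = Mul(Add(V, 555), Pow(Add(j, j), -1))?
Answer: Rational(493211553354699, 208) ≈ 2.3712e+12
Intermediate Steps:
d = -246
Function('g')(V, j) = Mul(Rational(1, 2), Pow(j, -1), Add(555, V)) (Function('g')(V, j) = Mul(Add(555, V), Pow(Mul(2, j), -1)) = Mul(Add(555, V), Mul(Rational(1, 2), Pow(j, -1))) = Mul(Rational(1, 2), Pow(j, -1), Add(555, V)))
Mul(Add(3084013, 1279216), Add(Add(-134185, 677638), Function('g')(d, -1352))) = Mul(Add(3084013, 1279216), Add(Add(-134185, 677638), Mul(Rational(1, 2), Pow(-1352, -1), Add(555, -246)))) = Mul(4363229, Add(543453, Mul(Rational(1, 2), Rational(-1, 1352), 309))) = Mul(4363229, Add(543453, Rational(-309, 2704))) = Mul(4363229, Rational(1469496603, 2704)) = Rational(493211553354699, 208)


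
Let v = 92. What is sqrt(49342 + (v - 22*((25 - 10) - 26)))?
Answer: 2*sqrt(12419) ≈ 222.88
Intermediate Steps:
sqrt(49342 + (v - 22*((25 - 10) - 26))) = sqrt(49342 + (92 - 22*((25 - 10) - 26))) = sqrt(49342 + (92 - 22*(15 - 26))) = sqrt(49342 + (92 - 22*(-11))) = sqrt(49342 + (92 + 242)) = sqrt(49342 + 334) = sqrt(49676) = 2*sqrt(12419)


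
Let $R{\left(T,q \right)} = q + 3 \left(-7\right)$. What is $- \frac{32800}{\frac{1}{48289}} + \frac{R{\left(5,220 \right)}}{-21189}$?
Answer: $- \frac{33560816368999}{21189} \approx -1.5839 \cdot 10^{9}$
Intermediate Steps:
$R{\left(T,q \right)} = -21 + q$ ($R{\left(T,q \right)} = q - 21 = -21 + q$)
$- \frac{32800}{\frac{1}{48289}} + \frac{R{\left(5,220 \right)}}{-21189} = - \frac{32800}{\frac{1}{48289}} + \frac{-21 + 220}{-21189} = - 32800 \frac{1}{\frac{1}{48289}} + 199 \left(- \frac{1}{21189}\right) = \left(-32800\right) 48289 - \frac{199}{21189} = -1583879200 - \frac{199}{21189} = - \frac{33560816368999}{21189}$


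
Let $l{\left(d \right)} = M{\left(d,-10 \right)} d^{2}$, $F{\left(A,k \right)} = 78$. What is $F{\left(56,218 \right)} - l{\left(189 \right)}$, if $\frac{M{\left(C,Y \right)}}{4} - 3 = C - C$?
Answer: $-428574$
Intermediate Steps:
$M{\left(C,Y \right)} = 12$ ($M{\left(C,Y \right)} = 12 + 4 \left(C - C\right) = 12 + 4 \cdot 0 = 12 + 0 = 12$)
$l{\left(d \right)} = 12 d^{2}$
$F{\left(56,218 \right)} - l{\left(189 \right)} = 78 - 12 \cdot 189^{2} = 78 - 12 \cdot 35721 = 78 - 428652 = -428574$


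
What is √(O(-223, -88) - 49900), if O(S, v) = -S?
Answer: I*√49677 ≈ 222.88*I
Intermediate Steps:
√(O(-223, -88) - 49900) = √(-1*(-223) - 49900) = √(223 - 49900) = √(-49677) = I*√49677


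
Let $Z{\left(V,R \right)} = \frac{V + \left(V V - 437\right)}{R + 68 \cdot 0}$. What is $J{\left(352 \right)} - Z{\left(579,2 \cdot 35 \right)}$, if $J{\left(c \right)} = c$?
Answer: $- \frac{310743}{70} \approx -4439.2$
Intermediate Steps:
$Z{\left(V,R \right)} = \frac{-437 + V + V^{2}}{R}$ ($Z{\left(V,R \right)} = \frac{V + \left(V^{2} - 437\right)}{R + 0} = \frac{V + \left(-437 + V^{2}\right)}{R} = \frac{-437 + V + V^{2}}{R}$)
$J{\left(352 \right)} - Z{\left(579,2 \cdot 35 \right)} = 352 - \frac{-437 + 579 + 579^{2}}{2 \cdot 35} = 352 - \frac{-437 + 579 + 335241}{70} = 352 - \frac{1}{70} \cdot 335383 = 352 - \frac{335383}{70} = - \frac{310743}{70}$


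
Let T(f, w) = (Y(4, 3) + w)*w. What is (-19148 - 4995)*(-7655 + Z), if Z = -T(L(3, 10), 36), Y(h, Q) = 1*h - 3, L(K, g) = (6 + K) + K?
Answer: 216973141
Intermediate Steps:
L(K, g) = 6 + 2*K
Y(h, Q) = -3 + h (Y(h, Q) = h - 3 = -3 + h)
T(f, w) = w*(1 + w) (T(f, w) = ((-3 + 4) + w)*w = (1 + w)*w = w*(1 + w))
Z = -1332 (Z = -36*(1 + 36) = -36*37 = -1*1332 = -1332)
(-19148 - 4995)*(-7655 + Z) = (-19148 - 4995)*(-7655 - 1332) = -24143*(-8987) = 216973141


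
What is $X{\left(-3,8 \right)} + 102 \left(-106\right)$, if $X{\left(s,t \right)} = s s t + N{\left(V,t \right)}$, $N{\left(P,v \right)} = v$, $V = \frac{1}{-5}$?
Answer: $-10732$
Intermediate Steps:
$V = - \frac{1}{5} \approx -0.2$
$X{\left(s,t \right)} = t + t s^{2}$ ($X{\left(s,t \right)} = s s t + t = s^{2} t + t = t s^{2} + t = t + t s^{2}$)
$X{\left(-3,8 \right)} + 102 \left(-106\right) = 8 \left(1 + \left(-3\right)^{2}\right) + 102 \left(-106\right) = 8 \left(1 + 9\right) - 10812 = 8 \cdot 10 - 10812 = 80 - 10812 = -10732$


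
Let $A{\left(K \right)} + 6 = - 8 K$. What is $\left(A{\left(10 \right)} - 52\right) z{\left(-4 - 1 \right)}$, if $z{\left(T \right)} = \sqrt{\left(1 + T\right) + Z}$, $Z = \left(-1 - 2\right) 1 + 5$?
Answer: $- 138 i \sqrt{2} \approx - 195.16 i$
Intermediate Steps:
$A{\left(K \right)} = -6 - 8 K$
$Z = 2$ ($Z = \left(-3\right) 1 + 5 = -3 + 5 = 2$)
$z{\left(T \right)} = \sqrt{3 + T}$ ($z{\left(T \right)} = \sqrt{\left(1 + T\right) + 2} = \sqrt{3 + T}$)
$\left(A{\left(10 \right)} - 52\right) z{\left(-4 - 1 \right)} = \left(\left(-6 - 80\right) - 52\right) \sqrt{3 - 5} = \left(-86 - 52\right) \sqrt{-2} = - 138 i \sqrt{2}$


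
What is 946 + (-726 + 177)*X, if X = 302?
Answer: -164852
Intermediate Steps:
946 + (-726 + 177)*X = 946 + (-726 + 177)*302 = 946 - 549*302 = 946 - 165798 = -164852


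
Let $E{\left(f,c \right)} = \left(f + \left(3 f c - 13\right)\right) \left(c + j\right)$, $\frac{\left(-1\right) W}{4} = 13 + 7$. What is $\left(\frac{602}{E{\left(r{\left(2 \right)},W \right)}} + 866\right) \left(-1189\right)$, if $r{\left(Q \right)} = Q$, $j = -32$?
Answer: $- \frac{4044610599}{3928} \approx -1.0297 \cdot 10^{6}$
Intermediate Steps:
$W = -80$ ($W = - 4 \left(13 + 7\right) = \left(-4\right) 20 = -80$)
$E{\left(f,c \right)} = \left(-32 + c\right) \left(-13 + f + 3 c f\right)$ ($E{\left(f,c \right)} = \left(f + \left(3 f c - 13\right)\right) \left(c - 32\right) = \left(f + \left(3 c f - 13\right)\right) \left(-32 + c\right) = \left(f + \left(-13 + 3 c f\right)\right) \left(-32 + c\right) = \left(-13 + f + 3 c f\right) \left(-32 + c\right) = \left(-32 + c\right) \left(-13 + f + 3 c f\right)$)
$\left(\frac{602}{E{\left(r{\left(2 \right)},W \right)}} + 866\right) \left(-1189\right) = \left(\frac{602}{416 - 64 - -1040 - \left(-7600\right) 2 + 3 \cdot 2 \left(-80\right)^{2}} + 866\right) \left(-1189\right) = \left(\frac{602}{416 - 64 + 1040 + 15200 + 3 \cdot 2 \cdot 6400} + 866\right) \left(-1189\right) = \left(\frac{602}{416 - 64 + 1040 + 15200 + 38400} + 866\right) \left(-1189\right) = \left(\frac{602}{54992} + 866\right) \left(-1189\right) = \left(602 \cdot \frac{1}{54992} + 866\right) \left(-1189\right) = \left(\frac{43}{3928} + 866\right) \left(-1189\right) = \frac{3401691}{3928} \left(-1189\right) = - \frac{4044610599}{3928}$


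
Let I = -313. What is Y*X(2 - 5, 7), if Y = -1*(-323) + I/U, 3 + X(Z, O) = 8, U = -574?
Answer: 928575/574 ≈ 1617.7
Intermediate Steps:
X(Z, O) = 5 (X(Z, O) = -3 + 8 = 5)
Y = 185715/574 (Y = -1*(-323) - 313/(-574) = 323 - 313*(-1/574) = 323 + 313/574 = 185715/574 ≈ 323.55)
Y*X(2 - 5, 7) = (185715/574)*5 = 928575/574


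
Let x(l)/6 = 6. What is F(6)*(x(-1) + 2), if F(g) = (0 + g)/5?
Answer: 228/5 ≈ 45.600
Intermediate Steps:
x(l) = 36 (x(l) = 6*6 = 36)
F(g) = g/5 (F(g) = g*(⅕) = g/5)
F(6)*(x(-1) + 2) = ((⅕)*6)*(36 + 2) = (6/5)*38 = 228/5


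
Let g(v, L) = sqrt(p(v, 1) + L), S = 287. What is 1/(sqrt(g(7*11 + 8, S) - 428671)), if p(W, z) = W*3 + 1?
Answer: -I/sqrt(428671 - sqrt(543)) ≈ -0.0015274*I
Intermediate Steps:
p(W, z) = 1 + 3*W (p(W, z) = 3*W + 1 = 1 + 3*W)
g(v, L) = sqrt(1 + L + 3*v) (g(v, L) = sqrt((1 + 3*v) + L) = sqrt(1 + L + 3*v))
1/(sqrt(g(7*11 + 8, S) - 428671)) = 1/(sqrt(sqrt(1 + 287 + 3*(7*11 + 8)) - 428671)) = 1/(sqrt(sqrt(1 + 287 + 3*(77 + 8)) - 428671)) = 1/(sqrt(sqrt(1 + 287 + 3*85) - 428671)) = 1/(sqrt(sqrt(1 + 287 + 255) - 428671)) = 1/(sqrt(sqrt(543) - 428671)) = 1/(sqrt(-428671 + sqrt(543))) = 1/sqrt(-428671 + sqrt(543))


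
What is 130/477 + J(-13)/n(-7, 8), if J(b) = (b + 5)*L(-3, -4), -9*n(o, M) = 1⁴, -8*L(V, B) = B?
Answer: 17302/477 ≈ 36.273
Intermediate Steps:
L(V, B) = -B/8
n(o, M) = -⅑ (n(o, M) = -⅑*1⁴ = -⅑*1 = -⅑)
J(b) = 5/2 + b/2 (J(b) = (b + 5)*(-⅛*(-4)) = (5 + b)*(½) = 5/2 + b/2)
130/477 + J(-13)/n(-7, 8) = 130/477 + (5/2 + (½)*(-13))/(-⅑) = 130*(1/477) + (5/2 - 13/2)*(-9) = 130/477 - 4*(-9) = 130/477 + 36 = 17302/477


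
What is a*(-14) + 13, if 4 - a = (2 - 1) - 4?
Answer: -85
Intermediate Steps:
a = 7 (a = 4 - ((2 - 1) - 4) = 4 - (1 - 4) = 4 - 1*(-3) = 4 + 3 = 7)
a*(-14) + 13 = 7*(-14) + 13 = -98 + 13 = -85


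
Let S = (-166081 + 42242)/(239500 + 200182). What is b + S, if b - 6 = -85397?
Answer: -37545009501/439682 ≈ -85391.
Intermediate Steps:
S = -123839/439682 ≈ -0.28166
b = -85391 (b = 6 - 85397 = -85391)
b + S = -85391 - 123839/439682 = -37545009501/439682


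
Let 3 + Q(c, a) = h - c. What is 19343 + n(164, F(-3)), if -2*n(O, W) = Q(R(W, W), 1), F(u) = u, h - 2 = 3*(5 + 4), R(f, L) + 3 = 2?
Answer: 38659/2 ≈ 19330.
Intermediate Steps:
R(f, L) = -1 (R(f, L) = -3 + 2 = -1)
h = 29 (h = 2 + 3*(5 + 4) = 2 + 3*9 = 2 + 27 = 29)
Q(c, a) = 26 - c (Q(c, a) = -3 + (29 - c) = 26 - c)
n(O, W) = -27/2 (n(O, W) = -(26 - 1*(-1))/2 = -(26 + 1)/2 = -1/2*27 = -27/2)
19343 + n(164, F(-3)) = 19343 - 27/2 = 38659/2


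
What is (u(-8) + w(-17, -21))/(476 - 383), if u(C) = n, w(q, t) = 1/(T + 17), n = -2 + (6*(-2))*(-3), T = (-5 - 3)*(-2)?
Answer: 1123/3069 ≈ 0.36592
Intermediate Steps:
T = 16 (T = -8*(-2) = 16)
n = 34 (n = -2 - 12*(-3) = -2 + 36 = 34)
w(q, t) = 1/33 (w(q, t) = 1/(16 + 17) = 1/33)
u(C) = 34
(u(-8) + w(-17, -21))/(476 - 383) = (34 + 1/33)/(476 - 383) = (1123/33)/93 = (1123/33)*(1/93) = 1123/3069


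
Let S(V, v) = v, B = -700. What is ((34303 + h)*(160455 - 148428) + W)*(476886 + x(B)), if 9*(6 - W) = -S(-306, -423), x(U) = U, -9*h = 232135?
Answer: 146216342220130/3 ≈ 4.8739e+13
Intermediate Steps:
h = -232135/9 (h = -⅑*232135 = -232135/9 ≈ -25793.)
W = -41 (W = 6 - (-1)*(-423)/9 = 6 - ⅑*423 = 6 - 47 = -41)
((34303 + h)*(160455 - 148428) + W)*(476886 + x(B)) = ((34303 - 232135/9)*(160455 - 148428) - 41)*(476886 - 700) = ((76592/9)*12027 - 41)*476186 = (307057328/3 - 41)*476186 = (307057205/3)*476186 = 146216342220130/3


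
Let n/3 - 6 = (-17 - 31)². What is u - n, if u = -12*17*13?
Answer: -9582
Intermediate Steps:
n = 6930 (n = 18 + 3*(-17 - 31)² = 18 + 3*(-48)² = 18 + 3*2304 = 18 + 6912 = 6930)
u = -2652 (u = -204*13 = -2652)
u - n = -2652 - 1*6930 = -2652 - 6930 = -9582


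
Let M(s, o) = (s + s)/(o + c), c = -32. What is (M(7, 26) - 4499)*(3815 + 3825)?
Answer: -103170560/3 ≈ -3.4390e+7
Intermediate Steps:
M(s, o) = 2*s/(-32 + o) (M(s, o) = (s + s)/(o - 32) = (2*s)/(-32 + o) = 2*s/(-32 + o))
(M(7, 26) - 4499)*(3815 + 3825) = (2*7/(-32 + 26) - 4499)*(3815 + 3825) = (2*7/(-6) - 4499)*7640 = (2*7*(-⅙) - 4499)*7640 = (-7/3 - 4499)*7640 = -13504/3*7640 = -103170560/3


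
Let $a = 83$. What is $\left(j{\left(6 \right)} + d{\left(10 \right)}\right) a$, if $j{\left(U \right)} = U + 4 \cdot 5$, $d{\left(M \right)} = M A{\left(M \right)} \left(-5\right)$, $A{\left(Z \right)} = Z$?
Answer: $-39342$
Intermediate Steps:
$d{\left(M \right)} = - 5 M^{2}$ ($d{\left(M \right)} = M M \left(-5\right) = M^{2} \left(-5\right) = - 5 M^{2}$)
$j{\left(U \right)} = 20 + U$ ($j{\left(U \right)} = U + 20 = 20 + U$)
$\left(j{\left(6 \right)} + d{\left(10 \right)}\right) a = \left(\left(20 + 6\right) - 5 \cdot 10^{2}\right) 83 = \left(26 - 500\right) 83 = \left(-474\right) 83 = -39342$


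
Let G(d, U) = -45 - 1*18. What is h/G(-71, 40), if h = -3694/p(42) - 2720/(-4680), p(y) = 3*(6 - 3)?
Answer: 47954/7371 ≈ 6.5058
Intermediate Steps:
p(y) = 9 (p(y) = 3*3 = 9)
h = -47954/117 (h = -3694/9 - 2720/(-4680) = -3694*⅑ - 2720*(-1/4680) = -3694/9 + 68/117 = -47954/117 ≈ -409.86)
G(d, U) = -63 (G(d, U) = -45 - 18 = -63)
h/G(-71, 40) = -47954/117/(-63) = -47954/117*(-1/63) = 47954/7371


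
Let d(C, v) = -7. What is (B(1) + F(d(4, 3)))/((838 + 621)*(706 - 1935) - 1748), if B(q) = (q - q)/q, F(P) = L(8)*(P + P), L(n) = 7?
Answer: 98/1794859 ≈ 5.4600e-5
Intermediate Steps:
F(P) = 14*P (F(P) = 7*(P + P) = 7*(2*P) = 14*P)
B(q) = 0 (B(q) = 0/q = 0)
(B(1) + F(d(4, 3)))/((838 + 621)*(706 - 1935) - 1748) = (0 + 14*(-7))/((838 + 621)*(706 - 1935) - 1748) = (0 - 98)/(1459*(-1229) - 1748) = -98/(-1793111 - 1748) = -98/(-1794859) = -98*(-1/1794859) = 98/1794859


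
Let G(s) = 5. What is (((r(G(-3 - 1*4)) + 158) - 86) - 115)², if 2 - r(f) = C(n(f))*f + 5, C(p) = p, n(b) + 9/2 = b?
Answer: 9409/4 ≈ 2352.3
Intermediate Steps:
n(b) = -9/2 + b
r(f) = -3 - f*(-9/2 + f) (r(f) = 2 - ((-9/2 + f)*f + 5) = 2 - (f*(-9/2 + f) + 5) = 2 - (5 + f*(-9/2 + f)) = 2 + (-5 - f*(-9/2 + f)) = -3 - f*(-9/2 + f))
(((r(G(-3 - 1*4)) + 158) - 86) - 115)² = ((((-3 - 1*5² + (9/2)*5) + 158) - 86) - 115)² = ((((-3 - 1*25 + 45/2) + 158) - 86) - 115)² = ((((-3 - 25 + 45/2) + 158) - 86) - 115)² = (((-11/2 + 158) - 86) - 115)² = ((305/2 - 86) - 115)² = (133/2 - 115)² = (-97/2)² = 9409/4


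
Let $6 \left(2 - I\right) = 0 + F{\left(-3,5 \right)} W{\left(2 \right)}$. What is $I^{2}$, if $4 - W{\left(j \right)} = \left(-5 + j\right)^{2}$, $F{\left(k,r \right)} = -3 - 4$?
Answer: $\frac{529}{36} \approx 14.694$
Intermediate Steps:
$F{\left(k,r \right)} = -7$ ($F{\left(k,r \right)} = -3 - 4 = -7$)
$W{\left(j \right)} = 4 - \left(-5 + j\right)^{2}$
$I = - \frac{23}{6}$ ($I = 2 - \frac{0 - 7 \left(4 - \left(-5 + 2\right)^{2}\right)}{6} = 2 - \frac{0 - 7 \left(4 - \left(-3\right)^{2}\right)}{6} = 2 - \frac{0 - 7 \left(4 - 9\right)}{6} = 2 - \frac{0 - -35}{6} = 2 - \frac{0 + 35}{6} = 2 - \frac{35}{6} = - \frac{23}{6} \approx -3.8333$)
$I^{2} = \left(- \frac{23}{6}\right)^{2} = \frac{529}{36}$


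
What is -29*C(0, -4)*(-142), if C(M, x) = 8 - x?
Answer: 49416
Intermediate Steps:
-29*C(0, -4)*(-142) = -29*(8 - 1*(-4))*(-142) = -29*(8 + 4)*(-142) = -29*12*(-142) = -348*(-142) = 49416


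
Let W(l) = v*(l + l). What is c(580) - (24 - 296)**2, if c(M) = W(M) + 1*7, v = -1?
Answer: -75137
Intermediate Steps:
W(l) = -2*l (W(l) = -(l + l) = -2*l)
c(M) = 7 - 2*M (c(M) = -2*M + 1*7 = -2*M + 7 = 7 - 2*M)
c(580) - (24 - 296)**2 = (7 - 2*580) - (24 - 296)**2 = (7 - 1160) - 1*(-272)**2 = -1153 - 1*73984 = -1153 - 73984 = -75137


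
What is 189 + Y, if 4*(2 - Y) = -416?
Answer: 295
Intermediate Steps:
Y = 106 (Y = 2 - ¼*(-416) = 2 + 104 = 106)
189 + Y = 189 + 106 = 295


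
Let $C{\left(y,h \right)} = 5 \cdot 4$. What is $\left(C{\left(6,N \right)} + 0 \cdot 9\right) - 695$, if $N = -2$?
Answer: $-675$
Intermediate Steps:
$C{\left(y,h \right)} = 20$
$\left(C{\left(6,N \right)} + 0 \cdot 9\right) - 695 = \left(20 + 0 \cdot 9\right) - 695 = \left(20 + 0\right) - 695 = 20 - 695 = -675$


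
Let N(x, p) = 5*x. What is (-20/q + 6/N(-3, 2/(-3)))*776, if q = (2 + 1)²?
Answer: -91568/45 ≈ -2034.8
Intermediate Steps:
q = 9 (q = 3² = 9)
(-20/q + 6/N(-3, 2/(-3)))*776 = (-20/9 + 6/((5*(-3))))*776 = (-20*⅑ + 6/(-15))*776 = (-20/9 + 6*(-1/15))*776 = (-20/9 - ⅖)*776 = -118/45*776 = -91568/45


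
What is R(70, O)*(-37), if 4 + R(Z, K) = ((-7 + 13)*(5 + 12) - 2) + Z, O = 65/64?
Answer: -6142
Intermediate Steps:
O = 65/64 (O = 65*(1/64) = 65/64 ≈ 1.0156)
R(Z, K) = 96 + Z (R(Z, K) = -4 + (((-7 + 13)*(5 + 12) - 2) + Z) = -4 + ((6*17 - 2) + Z) = -4 + ((102 - 2) + Z) = -4 + (100 + Z) = 96 + Z)
R(70, O)*(-37) = (96 + 70)*(-37) = 166*(-37) = -6142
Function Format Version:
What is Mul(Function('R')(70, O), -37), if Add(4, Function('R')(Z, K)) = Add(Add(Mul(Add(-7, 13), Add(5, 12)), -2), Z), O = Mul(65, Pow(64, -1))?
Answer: -6142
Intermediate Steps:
O = Rational(65, 64) (O = Mul(65, Rational(1, 64)) = Rational(65, 64) ≈ 1.0156)
Function('R')(Z, K) = Add(96, Z) (Function('R')(Z, K) = Add(-4, Add(Add(Mul(Add(-7, 13), Add(5, 12)), -2), Z)) = Add(-4, Add(Add(Mul(6, 17), -2), Z)) = Add(-4, Add(Add(102, -2), Z)) = Add(-4, Add(100, Z)) = Add(96, Z))
Mul(Function('R')(70, O), -37) = Mul(Add(96, 70), -37) = Mul(166, -37) = -6142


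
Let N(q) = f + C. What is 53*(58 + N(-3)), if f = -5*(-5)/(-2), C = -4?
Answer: 4399/2 ≈ 2199.5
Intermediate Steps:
f = -25/2 (f = 25*(-½) = -25/2 ≈ -12.500)
N(q) = -33/2 (N(q) = -25/2 - 4 = -33/2)
53*(58 + N(-3)) = 53*(58 - 33/2) = 53*(83/2) = 4399/2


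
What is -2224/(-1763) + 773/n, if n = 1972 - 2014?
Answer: -1269391/74046 ≈ -17.143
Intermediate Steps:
n = -42
-2224/(-1763) + 773/n = -2224/(-1763) + 773/(-42) = -2224*(-1/1763) + 773*(-1/42) = 2224/1763 - 773/42 = -1269391/74046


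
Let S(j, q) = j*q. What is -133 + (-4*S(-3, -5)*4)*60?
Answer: -14533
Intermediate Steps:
-133 + (-4*S(-3, -5)*4)*60 = -133 + (-(-12)*(-5)*4)*60 = -133 + (-4*15*4)*60 = -133 - 60*4*60 = -133 - 240*60 = -133 - 14400 = -14533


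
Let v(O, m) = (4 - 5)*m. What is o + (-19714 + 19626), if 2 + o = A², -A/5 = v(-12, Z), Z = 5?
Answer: 535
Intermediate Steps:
v(O, m) = -m
A = 25 (A = -(-5)*5 = -5*(-5) = 25)
o = 623 (o = -2 + 25² = -2 + 625 = 623)
o + (-19714 + 19626) = 623 + (-19714 + 19626) = 623 - 88 = 535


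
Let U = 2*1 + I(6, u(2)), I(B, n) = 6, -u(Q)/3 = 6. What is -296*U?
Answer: -2368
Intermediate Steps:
u(Q) = -18 (u(Q) = -3*6 = -18)
U = 8 (U = 2*1 + 6 = 2 + 6 = 8)
-296*U = -296*8 = -2368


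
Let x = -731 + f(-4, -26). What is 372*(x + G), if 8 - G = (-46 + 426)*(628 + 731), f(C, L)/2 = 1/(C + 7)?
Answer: -192376948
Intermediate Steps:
f(C, L) = 2/(7 + C) (f(C, L) = 2/(C + 7) = 2/(7 + C))
G = -516412 (G = 8 - (-46 + 426)*(628 + 731) = 8 - 380*1359 = 8 - 1*516420 = 8 - 516420 = -516412)
x = -2191/3 (x = -731 + 2/(7 - 4) = -731 + 2/3 = -731 + 2*(⅓) = -731 + ⅔ = -2191/3 ≈ -730.33)
372*(x + G) = 372*(-2191/3 - 516412) = 372*(-1551427/3) = -192376948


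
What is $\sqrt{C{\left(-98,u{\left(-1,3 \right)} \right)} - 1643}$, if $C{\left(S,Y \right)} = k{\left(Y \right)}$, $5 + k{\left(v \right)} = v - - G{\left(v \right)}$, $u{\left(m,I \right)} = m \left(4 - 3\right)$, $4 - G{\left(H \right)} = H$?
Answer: $2 i \sqrt{411} \approx 40.546 i$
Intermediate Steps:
$G{\left(H \right)} = 4 - H$
$u{\left(m,I \right)} = m$ ($u{\left(m,I \right)} = m 1 = m$)
$k{\left(v \right)} = -1$ ($k{\left(v \right)} = -5 + \left(v - \left(-4 + v\right)\right) = -5 + 4 = -1$)
$C{\left(S,Y \right)} = -1$
$\sqrt{C{\left(-98,u{\left(-1,3 \right)} \right)} - 1643} = \sqrt{-1 - 1643} = \sqrt{-1644} = 2 i \sqrt{411}$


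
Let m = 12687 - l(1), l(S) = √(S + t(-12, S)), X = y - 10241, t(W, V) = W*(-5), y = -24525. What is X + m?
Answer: -22079 - √61 ≈ -22087.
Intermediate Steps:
t(W, V) = -5*W
X = -34766 (X = -24525 - 10241 = -34766)
l(S) = √(60 + S) (l(S) = √(S - 5*(-12)) = √(S + 60) = √(60 + S))
m = 12687 - √61 (m = 12687 - √(60 + 1) = 12687 - √61 ≈ 12679.)
X + m = -34766 + (12687 - √61) = -22079 - √61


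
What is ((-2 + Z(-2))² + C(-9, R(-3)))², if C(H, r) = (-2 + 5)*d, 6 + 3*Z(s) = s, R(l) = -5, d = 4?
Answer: 92416/81 ≈ 1140.9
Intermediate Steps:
Z(s) = -2 + s/3
C(H, r) = 12 (C(H, r) = (-2 + 5)*4 = 3*4 = 12)
((-2 + Z(-2))² + C(-9, R(-3)))² = ((-2 + (-2 + (⅓)*(-2)))² + 12)² = ((-2 + (-2 - ⅔))² + 12)² = ((-2 - 8/3)² + 12)² = ((-14/3)² + 12)² = (196/9 + 12)² = (304/9)² = 92416/81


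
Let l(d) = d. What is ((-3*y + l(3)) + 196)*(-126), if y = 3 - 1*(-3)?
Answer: -22806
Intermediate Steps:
y = 6 (y = 3 + 3 = 6)
((-3*y + l(3)) + 196)*(-126) = ((-3*6 + 3) + 196)*(-126) = ((-18 + 3) + 196)*(-126) = (-15 + 196)*(-126) = 181*(-126) = -22806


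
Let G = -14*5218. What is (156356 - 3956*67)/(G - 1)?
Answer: 36232/24351 ≈ 1.4879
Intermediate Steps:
G = -73052
(156356 - 3956*67)/(G - 1) = (156356 - 3956*67)/(-73052 - 1) = (156356 - 265052)/(-73053) = -108696*(-1/73053) = 36232/24351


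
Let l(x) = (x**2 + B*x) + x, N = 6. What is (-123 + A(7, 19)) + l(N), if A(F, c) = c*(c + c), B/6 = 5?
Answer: 821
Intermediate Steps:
B = 30 (B = 6*5 = 30)
A(F, c) = 2*c**2 (A(F, c) = c*(2*c) = 2*c**2)
l(x) = x**2 + 31*x (l(x) = (x**2 + 30*x) + x = x**2 + 31*x)
(-123 + A(7, 19)) + l(N) = (-123 + 2*19**2) + 6*(31 + 6) = (-123 + 2*361) + 6*37 = (-123 + 722) + 222 = 599 + 222 = 821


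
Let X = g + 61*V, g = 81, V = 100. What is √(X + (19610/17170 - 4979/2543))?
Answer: √117824262213066821/4366331 ≈ 78.614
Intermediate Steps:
X = 6181 (X = 81 + 61*100 = 81 + 6100 = 6181)
√(X + (19610/17170 - 4979/2543)) = √(6181 + (19610/17170 - 4979/2543)) = √(6181 + (19610*(1/17170) - 4979*1/2543)) = √(6181 + (1961/1717 - 4979/2543)) = √(6181 - 3562120/4366331) = √(26984729791/4366331) = √117824262213066821/4366331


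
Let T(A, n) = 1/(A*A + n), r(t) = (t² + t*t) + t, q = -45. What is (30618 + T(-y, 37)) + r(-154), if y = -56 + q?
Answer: 797499249/10238 ≈ 77896.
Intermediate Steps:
y = -101 (y = -56 - 45 = -101)
r(t) = t + 2*t² (r(t) = (t² + t²) + t = 2*t² + t = t + 2*t²)
T(A, n) = 1/(n + A²) (T(A, n) = 1/(A² + n) = 1/(n + A²))
(30618 + T(-y, 37)) + r(-154) = (30618 + 1/(37 + (-1*(-101))²)) - 154*(1 + 2*(-154)) = (30618 + 1/(37 + 101²)) - 154*(1 - 308) = (30618 + 1/(37 + 10201)) - 154*(-307) = (30618 + 1/10238) + 47278 = 313467085/10238 + 47278 = 797499249/10238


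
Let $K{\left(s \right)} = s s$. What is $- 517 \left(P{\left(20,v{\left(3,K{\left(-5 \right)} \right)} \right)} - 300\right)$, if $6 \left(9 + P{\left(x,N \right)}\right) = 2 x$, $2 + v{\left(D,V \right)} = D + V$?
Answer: $\frac{468919}{3} \approx 1.5631 \cdot 10^{5}$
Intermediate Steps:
$K{\left(s \right)} = s^{2}$
$v{\left(D,V \right)} = -2 + D + V$ ($v{\left(D,V \right)} = -2 + \left(D + V\right) = -2 + D + V$)
$P{\left(x,N \right)} = -9 + \frac{x}{3}$ ($P{\left(x,N \right)} = -9 + \frac{2 x}{6} = -9 + \frac{x}{3}$)
$- 517 \left(P{\left(20,v{\left(3,K{\left(-5 \right)} \right)} \right)} - 300\right) = - 517 \left(\left(-9 + \frac{1}{3} \cdot 20\right) - 300\right) = - 517 \left(\left(-9 + \frac{20}{3}\right) - 300\right) = - 517 \left(- \frac{7}{3} - 300\right) = \left(-517\right) \left(- \frac{907}{3}\right) = \frac{468919}{3}$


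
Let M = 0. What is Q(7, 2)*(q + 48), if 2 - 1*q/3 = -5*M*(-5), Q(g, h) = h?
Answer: 108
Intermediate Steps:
q = 6 (q = 6 - 3*(-5*0)*(-5) = 6 - 0*(-5) = 6 - 3*0 = 6 + 0 = 6)
Q(7, 2)*(q + 48) = 2*(6 + 48) = 2*54 = 108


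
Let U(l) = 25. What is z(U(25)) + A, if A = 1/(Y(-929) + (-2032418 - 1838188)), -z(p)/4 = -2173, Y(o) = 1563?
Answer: 33629721755/3869043 ≈ 8692.0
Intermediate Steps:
z(p) = 8692 (z(p) = -4*(-2173) = 8692)
A = -1/3869043 (A = 1/(1563 + (-2032418 - 1838188)) = 1/(1563 - 3870606) = 1/(-3869043) = -1/3869043 ≈ -2.5846e-7)
z(U(25)) + A = 8692 - 1/3869043 = 33629721755/3869043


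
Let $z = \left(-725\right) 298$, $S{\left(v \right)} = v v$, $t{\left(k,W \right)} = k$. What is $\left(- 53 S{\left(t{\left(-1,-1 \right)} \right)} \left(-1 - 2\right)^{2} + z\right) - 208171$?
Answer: $-424698$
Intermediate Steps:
$S{\left(v \right)} = v^{2}$
$z = -216050$
$\left(- 53 S{\left(t{\left(-1,-1 \right)} \right)} \left(-1 - 2\right)^{2} + z\right) - 208171 = \left(- 53 \left(-1\right)^{2} \left(-1 - 2\right)^{2} - 216050\right) - 208171 = \left(\left(-53\right) 1 \left(-3\right)^{2} - 216050\right) - 208171 = \left(\left(-53\right) 9 - 216050\right) - 208171 = \left(-477 - 216050\right) - 208171 = -216527 - 208171 = -424698$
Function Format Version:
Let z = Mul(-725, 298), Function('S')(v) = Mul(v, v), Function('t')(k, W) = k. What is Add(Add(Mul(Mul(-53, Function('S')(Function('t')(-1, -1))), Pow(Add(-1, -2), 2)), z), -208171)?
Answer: -424698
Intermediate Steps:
Function('S')(v) = Pow(v, 2)
z = -216050
Add(Add(Mul(Mul(-53, Function('S')(Function('t')(-1, -1))), Pow(Add(-1, -2), 2)), z), -208171) = Add(Add(Mul(Mul(-53, Pow(-1, 2)), Pow(Add(-1, -2), 2)), -216050), -208171) = Add(Add(Mul(Mul(-53, 1), Pow(-3, 2)), -216050), -208171) = Add(Add(Mul(-53, 9), -216050), -208171) = Add(Add(-477, -216050), -208171) = Add(-216527, -208171) = -424698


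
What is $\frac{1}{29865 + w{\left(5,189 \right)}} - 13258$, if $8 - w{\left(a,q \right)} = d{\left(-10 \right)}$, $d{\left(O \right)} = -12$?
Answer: $- \frac{396215329}{29885} \approx -13258.0$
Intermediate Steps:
$w{\left(a,q \right)} = 20$ ($w{\left(a,q \right)} = 8 - -12 = 8 + 12 = 20$)
$\frac{1}{29865 + w{\left(5,189 \right)}} - 13258 = \frac{1}{29865 + 20} - 13258 = \frac{1}{29885} - 13258 = - \frac{396215329}{29885}$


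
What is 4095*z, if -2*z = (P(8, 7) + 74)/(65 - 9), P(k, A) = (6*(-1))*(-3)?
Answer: -13455/4 ≈ -3363.8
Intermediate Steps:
P(k, A) = 18 (P(k, A) = -6*(-3) = 18)
z = -23/28 (z = -(18 + 74)/(2*(65 - 9)) = -46/56 = -1/2*23/14 = -23/28 ≈ -0.82143)
4095*z = 4095*(-23/28) = -13455/4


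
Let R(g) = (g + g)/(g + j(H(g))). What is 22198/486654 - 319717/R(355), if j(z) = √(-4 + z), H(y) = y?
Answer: -77795756261/486654 - 959151*√39/710 ≈ -1.6830e+5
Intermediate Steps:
R(g) = 2*g/(g + √(-4 + g)) (R(g) = (g + g)/(g + √(-4 + g)) = (2*g)/(g + √(-4 + g)) = 2*g/(g + √(-4 + g)))
22198/486654 - 319717/R(355) = 22198/486654 - (319717/2 + 319717*√(-4 + 355)/710) = 22198*(1/486654) - (319717/2 + 959151*√39/710) = 11099/243327 - (319717/2 + 959151*√39/710) = 11099/243327 - 319717*(½ + 3*√39/710) = 11099/243327 + (-319717/2 - 959151*√39/710) = -77795756261/486654 - 959151*√39/710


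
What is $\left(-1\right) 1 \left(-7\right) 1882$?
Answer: $13174$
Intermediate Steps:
$\left(-1\right) 1 \left(-7\right) 1882 = \left(-1\right) \left(-7\right) 1882 = 7 \cdot 1882 = 13174$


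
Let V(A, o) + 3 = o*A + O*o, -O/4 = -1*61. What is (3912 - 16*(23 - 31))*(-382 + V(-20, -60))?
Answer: -55853000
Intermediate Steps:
O = 244 (O = -(-4)*61 = -4*(-61) = 244)
V(A, o) = -3 + 244*o + A*o (V(A, o) = -3 + (o*A + 244*o) = -3 + (A*o + 244*o) = -3 + (244*o + A*o) = -3 + 244*o + A*o)
(3912 - 16*(23 - 31))*(-382 + V(-20, -60)) = (3912 - 16*(23 - 31))*(-382 + (-3 + 244*(-60) - 20*(-60))) = (3912 - 16*(-8))*(-382 + (-3 - 14640 + 1200)) = (3912 + 128)*(-382 - 13443) = 4040*(-13825) = -55853000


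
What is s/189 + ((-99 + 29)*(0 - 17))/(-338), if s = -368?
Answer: -174647/31941 ≈ -5.4678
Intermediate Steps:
s/189 + ((-99 + 29)*(0 - 17))/(-338) = -368/189 + ((-99 + 29)*(0 - 17))/(-338) = -368*1/189 - 70*(-17)*(-1/338) = -368/189 + 1190*(-1/338) = -368/189 - 595/169 = -174647/31941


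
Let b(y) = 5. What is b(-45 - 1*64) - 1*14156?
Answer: -14151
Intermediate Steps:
b(-45 - 1*64) - 1*14156 = 5 - 1*14156 = 5 - 14156 = -14151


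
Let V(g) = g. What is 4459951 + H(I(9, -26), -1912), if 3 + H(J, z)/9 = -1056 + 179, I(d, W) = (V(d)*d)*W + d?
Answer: 4452031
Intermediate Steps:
I(d, W) = d + W*d² (I(d, W) = (d*d)*W + d = d²*W + d = W*d² + d = d + W*d²)
H(J, z) = -7920 (H(J, z) = -27 + 9*(-1056 + 179) = -27 + 9*(-877) = -27 - 7893 = -7920)
4459951 + H(I(9, -26), -1912) = 4459951 - 7920 = 4452031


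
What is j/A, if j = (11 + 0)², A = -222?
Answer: -121/222 ≈ -0.54504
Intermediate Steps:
j = 121 (j = 11² = 121)
j/A = 121/(-222) = 121*(-1/222) = -121/222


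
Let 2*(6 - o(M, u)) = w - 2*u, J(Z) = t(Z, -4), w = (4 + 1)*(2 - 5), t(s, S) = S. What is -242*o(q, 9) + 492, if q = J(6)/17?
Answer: -4953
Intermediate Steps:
w = -15 (w = 5*(-3) = -15)
J(Z) = -4
q = -4/17 ≈ -0.23529
o(M, u) = 27/2 + u (o(M, u) = 6 - (-15 - 2*u)/2 = 6 + (15/2 + u) = 27/2 + u)
-242*o(q, 9) + 492 = -242*(27/2 + 9) + 492 = -242*45/2 + 492 = -5445 + 492 = -4953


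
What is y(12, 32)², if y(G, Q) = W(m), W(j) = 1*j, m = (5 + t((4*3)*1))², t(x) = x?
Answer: 83521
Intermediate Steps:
m = 289 (m = (5 + (4*3)*1)² = (5 + 12*1)² = (5 + 12)² = 17² = 289)
W(j) = j
y(G, Q) = 289
y(12, 32)² = 289² = 83521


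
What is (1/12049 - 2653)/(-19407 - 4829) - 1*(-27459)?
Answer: 2004649293468/73004891 ≈ 27459.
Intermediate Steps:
(1/12049 - 2653)/(-19407 - 4829) - 1*(-27459) = (1/12049 - 2653)/(-24236) + 27459 = -31965996/12049*(-1/24236) + 27459 = 7991499/73004891 + 27459 = 2004649293468/73004891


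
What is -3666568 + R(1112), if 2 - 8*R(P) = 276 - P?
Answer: -14665853/4 ≈ -3.6665e+6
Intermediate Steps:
R(P) = -137/4 + P/8 (R(P) = ¼ - (276 - P)/8 = ¼ + (-69/2 + P/8) = -137/4 + P/8)
-3666568 + R(1112) = -3666568 + (-137/4 + (⅛)*1112) = -3666568 + (-137/4 + 139) = -3666568 + 419/4 = -14665853/4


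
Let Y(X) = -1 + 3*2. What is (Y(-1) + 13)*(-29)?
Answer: -522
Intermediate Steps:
Y(X) = 5 (Y(X) = -1 + 6 = 5)
(Y(-1) + 13)*(-29) = (5 + 13)*(-29) = 18*(-29) = -522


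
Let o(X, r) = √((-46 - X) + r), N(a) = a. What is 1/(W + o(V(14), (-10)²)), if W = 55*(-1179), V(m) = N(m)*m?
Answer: -64845/4204874167 - I*√142/4204874167 ≈ -1.5421e-5 - 2.8339e-9*I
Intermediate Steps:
V(m) = m² (V(m) = m*m = m²)
o(X, r) = √(-46 + r - X)
W = -64845
1/(W + o(V(14), (-10)²)) = 1/(-64845 + √(-46 + (-10)² - 1*14²)) = 1/(-64845 + √(-46 + 100 - 1*196)) = 1/(-64845 + √(-46 + 100 - 196)) = 1/(-64845 + √(-142)) = 1/(-64845 + I*√142)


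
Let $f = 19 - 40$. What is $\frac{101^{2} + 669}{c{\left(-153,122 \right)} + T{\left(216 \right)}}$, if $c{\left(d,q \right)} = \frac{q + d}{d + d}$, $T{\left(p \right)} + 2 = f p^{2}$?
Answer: $- \frac{3326220}{299812037} \approx -0.011094$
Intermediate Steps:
$f = -21$ ($f = 19 - 40 = -21$)
$T{\left(p \right)} = -2 - 21 p^{2}$
$c{\left(d,q \right)} = \frac{d + q}{2 d}$
$\frac{101^{2} + 669}{c{\left(-153,122 \right)} + T{\left(216 \right)}} = \frac{101^{2} + 669}{\frac{-153 + 122}{2 \left(-153\right)} - \left(2 + 21 \cdot 216^{2}\right)} = \frac{10201 + 669}{\frac{1}{2} \left(- \frac{1}{153}\right) \left(-31\right) - 979778} = \frac{10870}{\frac{31}{306} - 979778} = \frac{10870}{- \frac{299812037}{306}} = 10870 \left(- \frac{306}{299812037}\right) = - \frac{3326220}{299812037}$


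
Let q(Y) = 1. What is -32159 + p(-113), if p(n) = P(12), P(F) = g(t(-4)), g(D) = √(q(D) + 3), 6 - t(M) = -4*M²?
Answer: -32157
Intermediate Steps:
t(M) = 6 + 4*M² (t(M) = 6 - (-4)*M² = 6 + 4*M²)
g(D) = 2 (g(D) = √(1 + 3) = √4 = 2)
P(F) = 2
p(n) = 2
-32159 + p(-113) = -32159 + 2 = -32157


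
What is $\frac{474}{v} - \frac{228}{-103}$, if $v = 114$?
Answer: $\frac{12469}{1957} \approx 6.3715$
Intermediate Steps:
$\frac{474}{v} - \frac{228}{-103} = \frac{474}{114} - \frac{228}{-103} = 474 \cdot \frac{1}{114} - - \frac{228}{103} = \frac{79}{19} + \frac{228}{103} = \frac{12469}{1957}$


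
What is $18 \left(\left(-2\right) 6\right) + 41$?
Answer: $-175$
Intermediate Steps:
$18 \left(\left(-2\right) 6\right) + 41 = 18 \left(-12\right) + 41 = -216 + 41 = -175$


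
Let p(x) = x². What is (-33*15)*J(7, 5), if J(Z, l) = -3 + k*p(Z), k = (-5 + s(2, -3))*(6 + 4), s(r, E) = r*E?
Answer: 2669535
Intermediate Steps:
s(r, E) = E*r
k = -110 (k = (-5 - 3*2)*(6 + 4) = (-5 - 6)*10 = -11*10 = -110)
J(Z, l) = -3 - 110*Z²
(-33*15)*J(7, 5) = (-33*15)*(-3 - 110*7²) = -495*(-3 - 110*49) = -495*(-3 - 5390) = -495*(-5393) = 2669535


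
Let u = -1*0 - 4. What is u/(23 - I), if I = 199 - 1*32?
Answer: 1/36 ≈ 0.027778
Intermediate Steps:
I = 167 (I = 199 - 32 = 167)
u = -4 (u = 0 - 4 = -4)
u/(23 - I) = -4/(23 - 1*167) = -4/(23 - 167) = -4/(-144) = -4*(-1/144) = 1/36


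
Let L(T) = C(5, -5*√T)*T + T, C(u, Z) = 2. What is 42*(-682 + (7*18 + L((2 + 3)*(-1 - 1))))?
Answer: -24612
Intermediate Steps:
L(T) = 3*T (L(T) = 2*T + T = 3*T)
42*(-682 + (7*18 + L((2 + 3)*(-1 - 1)))) = 42*(-682 + (7*18 + 3*((2 + 3)*(-1 - 1)))) = 42*(-682 + (126 + 3*(5*(-2)))) = 42*(-682 + (126 + 3*(-10))) = 42*(-682 + (126 - 30)) = 42*(-682 + 96) = 42*(-586) = -24612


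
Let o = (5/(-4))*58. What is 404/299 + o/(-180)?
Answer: 37759/21528 ≈ 1.7539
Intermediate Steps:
o = -145/2 (o = (5*(-¼))*58 = -5/4*58 = -145/2 ≈ -72.500)
404/299 + o/(-180) = 404/299 - 145/2/(-180) = 404*(1/299) - 145/2*(-1/180) = 404/299 + 29/72 = 37759/21528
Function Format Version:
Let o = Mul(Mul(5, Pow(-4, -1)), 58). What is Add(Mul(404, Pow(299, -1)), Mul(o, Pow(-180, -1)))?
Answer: Rational(37759, 21528) ≈ 1.7539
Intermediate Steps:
o = Rational(-145, 2) (o = Mul(Mul(5, Rational(-1, 4)), 58) = Mul(Rational(-5, 4), 58) = Rational(-145, 2) ≈ -72.500)
Add(Mul(404, Pow(299, -1)), Mul(o, Pow(-180, -1))) = Add(Mul(404, Pow(299, -1)), Mul(Rational(-145, 2), Pow(-180, -1))) = Add(Mul(404, Rational(1, 299)), Mul(Rational(-145, 2), Rational(-1, 180))) = Add(Rational(404, 299), Rational(29, 72)) = Rational(37759, 21528)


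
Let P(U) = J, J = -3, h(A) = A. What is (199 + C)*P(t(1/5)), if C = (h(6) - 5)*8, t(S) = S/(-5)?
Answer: -621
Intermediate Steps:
t(S) = -S/5 (t(S) = S*(-1/5) = -S/5)
P(U) = -3
C = 8 (C = (6 - 5)*8 = 1*8 = 8)
(199 + C)*P(t(1/5)) = (199 + 8)*(-3) = 207*(-3) = -621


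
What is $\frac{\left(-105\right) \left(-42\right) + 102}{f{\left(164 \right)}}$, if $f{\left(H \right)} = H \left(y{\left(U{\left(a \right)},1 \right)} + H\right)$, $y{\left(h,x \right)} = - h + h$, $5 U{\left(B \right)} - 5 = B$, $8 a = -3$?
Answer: $\frac{282}{1681} \approx 0.16776$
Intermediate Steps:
$a = - \frac{3}{8}$ ($a = \frac{1}{8} \left(-3\right) = - \frac{3}{8} \approx -0.375$)
$U{\left(B \right)} = 1 + \frac{B}{5}$
$y{\left(h,x \right)} = 0$
$f{\left(H \right)} = H^{2}$ ($f{\left(H \right)} = H \left(0 + H\right) = H H = H^{2}$)
$\frac{\left(-105\right) \left(-42\right) + 102}{f{\left(164 \right)}} = \frac{\left(-105\right) \left(-42\right) + 102}{164^{2}} = \frac{4410 + 102}{26896} = 4512 \cdot \frac{1}{26896} = \frac{282}{1681}$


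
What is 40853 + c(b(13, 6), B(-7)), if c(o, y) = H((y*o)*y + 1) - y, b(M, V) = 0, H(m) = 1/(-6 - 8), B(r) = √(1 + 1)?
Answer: 571941/14 - √2 ≈ 40852.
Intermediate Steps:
B(r) = √2
H(m) = -1/14 (H(m) = 1/(-14) = -1/14)
c(o, y) = -1/14 - y
40853 + c(b(13, 6), B(-7)) = 40853 + (-1/14 - √2) = 571941/14 - √2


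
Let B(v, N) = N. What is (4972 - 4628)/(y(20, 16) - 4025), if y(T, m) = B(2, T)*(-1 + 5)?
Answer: -344/3945 ≈ -0.087199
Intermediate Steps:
y(T, m) = 4*T (y(T, m) = T*(-1 + 5) = T*4 = 4*T)
(4972 - 4628)/(y(20, 16) - 4025) = (4972 - 4628)/(4*20 - 4025) = 344/(80 - 4025) = 344/(-3945) = 344*(-1/3945) = -344/3945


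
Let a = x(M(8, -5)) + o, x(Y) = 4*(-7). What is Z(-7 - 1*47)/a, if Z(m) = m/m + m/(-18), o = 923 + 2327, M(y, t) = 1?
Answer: 2/1611 ≈ 0.0012415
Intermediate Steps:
x(Y) = -28
o = 3250
Z(m) = 1 - m/18 (Z(m) = 1 + m*(-1/18) = 1 - m/18)
a = 3222 (a = -28 + 3250 = 3222)
Z(-7 - 1*47)/a = (1 - (-7 - 1*47)/18)/3222 = (1 - (-7 - 47)/18)*(1/3222) = (1 - 1/18*(-54))*(1/3222) = (1 + 3)*(1/3222) = 4*(1/3222) = 2/1611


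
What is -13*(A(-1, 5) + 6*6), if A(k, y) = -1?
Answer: -455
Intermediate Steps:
-13*(A(-1, 5) + 6*6) = -13*(-1 + 6*6) = -13*(-1 + 36) = -13*35 = -455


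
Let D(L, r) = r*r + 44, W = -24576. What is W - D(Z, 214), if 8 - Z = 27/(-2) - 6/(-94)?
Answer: -70416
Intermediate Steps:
Z = 2015/94 (Z = 8 - (27/(-2) - 6/(-94)) = 8 - (27*(-½) - 6*(-1/94)) = 8 - (-27/2 + 3/47) = 8 - 1*(-1263/94) = 8 + 1263/94 = 2015/94 ≈ 21.436)
D(L, r) = 44 + r² (D(L, r) = r² + 44 = 44 + r²)
W - D(Z, 214) = -24576 - (44 + 214²) = -24576 - (44 + 45796) = -24576 - 1*45840 = -24576 - 45840 = -70416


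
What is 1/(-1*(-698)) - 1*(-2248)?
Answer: 1569105/698 ≈ 2248.0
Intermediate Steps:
1/(-1*(-698)) - 1*(-2248) = 1/698 + 2248 = 1569105/698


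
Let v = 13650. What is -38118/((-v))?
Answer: 6353/2275 ≈ 2.7925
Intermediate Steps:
-38118/((-v)) = -38118/((-1*13650)) = -38118/(-13650) = -38118*(-1)/13650 = -1*(-6353/2275) = 6353/2275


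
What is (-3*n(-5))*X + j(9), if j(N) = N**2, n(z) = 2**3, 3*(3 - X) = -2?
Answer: -7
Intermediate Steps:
X = 11/3 (X = 3 - 1/3*(-2) = 3 + 2/3 = 11/3 ≈ 3.6667)
n(z) = 8
(-3*n(-5))*X + j(9) = -3*8*(11/3) + 9**2 = -24*11/3 + 81 = -88 + 81 = -7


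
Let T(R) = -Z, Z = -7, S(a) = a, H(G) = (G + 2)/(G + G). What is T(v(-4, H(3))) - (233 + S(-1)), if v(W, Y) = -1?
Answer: -225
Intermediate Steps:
H(G) = (2 + G)/(2*G) (H(G) = (2 + G)/((2*G)) = (2 + G)*(1/(2*G)) = (2 + G)/(2*G))
T(R) = 7 (T(R) = -1*(-7) = 7)
T(v(-4, H(3))) - (233 + S(-1)) = 7 - (233 - 1) = 7 - 1*232 = 7 - 232 = -225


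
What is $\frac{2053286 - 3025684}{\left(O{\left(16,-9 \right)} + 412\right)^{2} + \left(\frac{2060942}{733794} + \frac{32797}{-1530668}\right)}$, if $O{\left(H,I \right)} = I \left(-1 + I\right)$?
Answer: $- \frac{546096283078396008}{141526380959244503} \approx -3.8586$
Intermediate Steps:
$\frac{2053286 - 3025684}{\left(O{\left(16,-9 \right)} + 412\right)^{2} + \left(\frac{2060942}{733794} + \frac{32797}{-1530668}\right)} = \frac{2053286 - 3025684}{\left(- 9 \left(-1 - 9\right) + 412\right)^{2} + \left(\frac{2060942}{733794} + \frac{32797}{-1530668}\right)} = - \frac{972398}{\left(\left(-9\right) \left(-10\right) + 412\right)^{2} + \left(2060942 \cdot \frac{1}{733794} + 32797 \left(- \frac{1}{1530668}\right)\right)} = - \frac{972398}{\left(90 + 412\right)^{2} + \left(\frac{1030471}{366897} - \frac{32797}{1530668}\right)} = - \frac{972398}{502^{2} + \frac{1565275863719}{561597497196}} = - \frac{972398}{252004 + \frac{1565275863719}{561597497196}} = - \frac{972398}{\frac{141526380959244503}{561597497196}} = \left(-972398\right) \frac{561597497196}{141526380959244503} = - \frac{546096283078396008}{141526380959244503}$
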